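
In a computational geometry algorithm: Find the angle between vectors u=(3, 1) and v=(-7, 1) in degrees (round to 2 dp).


u.v = -20, |u| = sqrt(10) = 3.1623, |v| = sqrt(50) = 7.0711
cos(theta) = u.v/(|u||v|) = -20/sqrt(500) = -0.894427
theta = acos(-0.894427) = 153.43 degrees

153.43 degrees


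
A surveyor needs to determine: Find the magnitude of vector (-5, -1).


|u| = sqrt((-5)^2 + (-1)^2) = sqrt(26) = 5.099

5.099


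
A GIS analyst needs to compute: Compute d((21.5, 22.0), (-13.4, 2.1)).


dx=-34.9, dy=-19.9
d^2 = (-34.9)^2 + (-19.9)^2 = 1614.02
d = sqrt(1614.02) = 40.1749

40.1749


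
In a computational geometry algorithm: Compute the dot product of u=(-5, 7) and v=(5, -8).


u . v = u_x*v_x + u_y*v_y = (-5)*5 + 7*(-8)
= (-25) + (-56) = -81

-81


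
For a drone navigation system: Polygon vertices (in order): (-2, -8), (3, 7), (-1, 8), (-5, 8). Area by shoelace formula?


Shoelace sum: ((-2)*7 - 3*(-8)) + (3*8 - (-1)*7) + ((-1)*8 - (-5)*8) + ((-5)*(-8) - (-2)*8)
= 129
Area = |129|/2 = 64.5

64.5


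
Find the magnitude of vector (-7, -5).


|u| = sqrt((-7)^2 + (-5)^2) = sqrt(74) = 8.6023

8.6023


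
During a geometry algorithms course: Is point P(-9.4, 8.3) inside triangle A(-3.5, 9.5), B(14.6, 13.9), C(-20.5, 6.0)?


Cross products: AB x AP = 4.24, BC x BP = 6.96, CA x CP = 0.25
All same sign? yes

Yes, inside


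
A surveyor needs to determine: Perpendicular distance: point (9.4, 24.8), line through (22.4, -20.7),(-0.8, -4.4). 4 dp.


|cross product| = 843.7
|line direction| = sqrt(803.93) = 28.3537
Distance = 843.7/sqrt(803.93) = 29.7563

29.7563


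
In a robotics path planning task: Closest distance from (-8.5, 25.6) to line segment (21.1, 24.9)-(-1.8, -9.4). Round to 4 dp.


Project P onto AB: t = 0.3844 (clamped to [0,1])
Closest point on segment: (12.2972, 11.715)
Distance: 25.0063

25.0063


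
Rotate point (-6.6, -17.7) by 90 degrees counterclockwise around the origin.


90° CCW: (x,y) -> (-y, x)
(-6.6,-17.7) -> (17.7, -6.6)

(17.7, -6.6)


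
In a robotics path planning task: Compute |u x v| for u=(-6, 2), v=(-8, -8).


|u x v| = |(-6)*(-8) - 2*(-8)|
= |48 - (-16)| = 64

64


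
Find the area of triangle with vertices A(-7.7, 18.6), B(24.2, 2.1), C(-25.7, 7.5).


Area = |x_A(y_B-y_C) + x_B(y_C-y_A) + x_C(y_A-y_B)|/2
= |41.58 + (-268.62) + (-424.05)|/2
= 651.09/2 = 325.545

325.545


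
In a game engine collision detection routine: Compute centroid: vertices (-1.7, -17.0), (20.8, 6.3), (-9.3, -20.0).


Centroid = ((x_A+x_B+x_C)/3, (y_A+y_B+y_C)/3)
= (((-1.7)+20.8+(-9.3))/3, ((-17)+6.3+(-20))/3)
= (3.2667, -10.2333)

(3.2667, -10.2333)


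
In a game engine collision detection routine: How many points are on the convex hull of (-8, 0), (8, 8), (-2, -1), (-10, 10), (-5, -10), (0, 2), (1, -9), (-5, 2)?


Convex hull vertices (CCW): (-10, 10), (-8, 0), (-5, -10), (1, -9), (8, 8)
Count = 5

5


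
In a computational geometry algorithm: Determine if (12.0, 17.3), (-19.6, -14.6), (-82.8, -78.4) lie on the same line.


Cross product: ((-19.6)-12)*((-78.4)-17.3) - ((-14.6)-17.3)*((-82.8)-12)
= 0

Yes, collinear


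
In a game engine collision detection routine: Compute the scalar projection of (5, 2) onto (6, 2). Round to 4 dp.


u.v = 34, |v| = sqrt(40) = 6.3246
Scalar projection = u.v / |v| = 34 / sqrt(40) = 5.3759

5.3759


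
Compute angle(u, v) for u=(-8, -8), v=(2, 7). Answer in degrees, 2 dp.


u.v = -72, |u| = sqrt(128) = 11.3137, |v| = sqrt(53) = 7.2801
cos(theta) = u.v/(|u||v|) = -72/sqrt(6784) = -0.874157
theta = acos(-0.874157) = 150.95 degrees

150.95 degrees


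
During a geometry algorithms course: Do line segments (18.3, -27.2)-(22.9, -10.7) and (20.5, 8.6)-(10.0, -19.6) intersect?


Cross products: d1=313.86, d2=270.33, d3=128.38, d4=171.91
d1*d2 < 0 and d3*d4 < 0? no

No, they don't intersect


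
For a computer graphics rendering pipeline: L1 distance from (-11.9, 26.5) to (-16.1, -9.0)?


|(-11.9)-(-16.1)| + |26.5-(-9)| = 4.2 + 35.5 = 39.7

39.7


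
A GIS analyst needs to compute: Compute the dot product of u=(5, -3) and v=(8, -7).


u . v = u_x*v_x + u_y*v_y = 5*8 + (-3)*(-7)
= 40 + 21 = 61

61


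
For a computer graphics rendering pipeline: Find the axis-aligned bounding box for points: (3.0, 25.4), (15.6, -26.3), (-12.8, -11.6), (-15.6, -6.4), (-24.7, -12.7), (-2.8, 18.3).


x range: [-24.7, 15.6]
y range: [-26.3, 25.4]
Bounding box: (-24.7,-26.3) to (15.6,25.4)

(-24.7,-26.3) to (15.6,25.4)


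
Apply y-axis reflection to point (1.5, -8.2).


Reflection over y-axis: (x,y) -> (-x,y)
(1.5, -8.2) -> (-1.5, -8.2)

(-1.5, -8.2)


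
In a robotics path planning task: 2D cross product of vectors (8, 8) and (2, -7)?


u x v = u_x*v_y - u_y*v_x = 8*(-7) - 8*2
= (-56) - 16 = -72

-72


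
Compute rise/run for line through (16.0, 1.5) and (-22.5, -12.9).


slope = (y2-y1)/(x2-x1) = ((-12.9)-1.5)/((-22.5)-16) = (-14.4)/(-38.5) = 0.374

0.374


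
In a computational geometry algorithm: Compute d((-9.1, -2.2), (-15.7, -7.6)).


dx=-6.6, dy=-5.4
d^2 = (-6.6)^2 + (-5.4)^2 = 72.72
d = sqrt(72.72) = 8.5276

8.5276


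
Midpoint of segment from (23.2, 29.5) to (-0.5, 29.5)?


M = ((23.2+(-0.5))/2, (29.5+29.5)/2)
= (11.35, 29.5)

(11.35, 29.5)


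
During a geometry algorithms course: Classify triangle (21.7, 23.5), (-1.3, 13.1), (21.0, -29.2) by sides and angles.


Side lengths squared: AB^2=637.16, BC^2=2286.58, CA^2=2777.78
Sorted: [637.16, 2286.58, 2777.78]
By sides: Scalene, By angles: Acute

Scalene, Acute


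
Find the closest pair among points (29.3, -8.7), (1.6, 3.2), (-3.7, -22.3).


d(P0,P1) = 30.148, d(P0,P2) = 35.6926, d(P1,P2) = 26.045
Closest: P1 and P2

Closest pair: (1.6, 3.2) and (-3.7, -22.3), distance = 26.045


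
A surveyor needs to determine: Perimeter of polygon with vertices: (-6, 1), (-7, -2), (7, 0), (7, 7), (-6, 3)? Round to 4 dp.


Sides: (-6, 1)->(-7, -2): sqrt(10) = 3.162278, (-7, -2)->(7, 0): sqrt(200) = 14.142136, (7, 0)->(7, 7): sqrt(49) = 7, (7, 7)->(-6, 3): sqrt(185) = 13.601471, (-6, 3)->(-6, 1): sqrt(4) = 2
Sum = 39.905885
Perimeter = 39.9059

39.9059


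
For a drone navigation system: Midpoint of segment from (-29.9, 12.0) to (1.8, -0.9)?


M = (((-29.9)+1.8)/2, (12+(-0.9))/2)
= (-14.05, 5.55)

(-14.05, 5.55)


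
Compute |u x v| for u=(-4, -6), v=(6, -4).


|u x v| = |(-4)*(-4) - (-6)*6|
= |16 - (-36)| = 52

52


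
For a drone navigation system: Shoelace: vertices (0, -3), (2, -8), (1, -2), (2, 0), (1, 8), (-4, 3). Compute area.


Shoelace sum: (0*(-8) - 2*(-3)) + (2*(-2) - 1*(-8)) + (1*0 - 2*(-2)) + (2*8 - 1*0) + (1*3 - (-4)*8) + ((-4)*(-3) - 0*3)
= 77
Area = |77|/2 = 38.5

38.5


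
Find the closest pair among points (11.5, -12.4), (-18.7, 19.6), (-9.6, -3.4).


d(P0,P1) = 44.0005, d(P0,P2) = 22.9393, d(P1,P2) = 24.7348
Closest: P0 and P2

Closest pair: (11.5, -12.4) and (-9.6, -3.4), distance = 22.9393


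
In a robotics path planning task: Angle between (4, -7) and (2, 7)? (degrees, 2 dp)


u.v = -41, |u| = sqrt(65) = 8.0623, |v| = sqrt(53) = 7.2801
cos(theta) = u.v/(|u||v|) = -41/sqrt(3445) = -0.698537
theta = acos(-0.698537) = 134.31 degrees

134.31 degrees


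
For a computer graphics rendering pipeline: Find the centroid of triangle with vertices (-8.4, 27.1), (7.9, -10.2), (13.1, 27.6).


Centroid = ((x_A+x_B+x_C)/3, (y_A+y_B+y_C)/3)
= (((-8.4)+7.9+13.1)/3, (27.1+(-10.2)+27.6)/3)
= (4.2, 14.8333)

(4.2, 14.8333)


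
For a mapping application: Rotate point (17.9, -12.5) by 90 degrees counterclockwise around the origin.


90° CCW: (x,y) -> (-y, x)
(17.9,-12.5) -> (12.5, 17.9)

(12.5, 17.9)


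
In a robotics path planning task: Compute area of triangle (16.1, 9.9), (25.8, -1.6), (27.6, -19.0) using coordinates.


Area = |x_A(y_B-y_C) + x_B(y_C-y_A) + x_C(y_A-y_B)|/2
= |280.14 + (-745.62) + 317.4|/2
= 148.08/2 = 74.04

74.04


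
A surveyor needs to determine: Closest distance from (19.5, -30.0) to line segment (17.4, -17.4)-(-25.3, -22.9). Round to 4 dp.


Project P onto AB: t = 0 (clamped to [0,1])
Closest point on segment: (17.4, -17.4)
Distance: 12.7738

12.7738


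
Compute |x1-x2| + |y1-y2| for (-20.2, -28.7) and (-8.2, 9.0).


|(-20.2)-(-8.2)| + |(-28.7)-9| = 12 + 37.7 = 49.7

49.7


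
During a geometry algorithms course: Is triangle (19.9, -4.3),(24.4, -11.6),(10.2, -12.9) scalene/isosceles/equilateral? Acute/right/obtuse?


Side lengths squared: AB^2=73.54, BC^2=203.33, CA^2=168.05
Sorted: [73.54, 168.05, 203.33]
By sides: Scalene, By angles: Acute

Scalene, Acute


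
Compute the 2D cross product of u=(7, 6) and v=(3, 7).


u x v = u_x*v_y - u_y*v_x = 7*7 - 6*3
= 49 - 18 = 31

31


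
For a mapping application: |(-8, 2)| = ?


|u| = sqrt((-8)^2 + 2^2) = sqrt(68) = 8.2462

8.2462


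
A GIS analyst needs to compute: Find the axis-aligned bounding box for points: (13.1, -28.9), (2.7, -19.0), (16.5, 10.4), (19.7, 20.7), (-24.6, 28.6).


x range: [-24.6, 19.7]
y range: [-28.9, 28.6]
Bounding box: (-24.6,-28.9) to (19.7,28.6)

(-24.6,-28.9) to (19.7,28.6)


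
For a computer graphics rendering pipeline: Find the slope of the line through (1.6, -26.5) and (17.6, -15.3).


slope = (y2-y1)/(x2-x1) = ((-15.3)-(-26.5))/(17.6-1.6) = 11.2/16 = 0.7

0.7


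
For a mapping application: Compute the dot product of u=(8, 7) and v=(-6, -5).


u . v = u_x*v_x + u_y*v_y = 8*(-6) + 7*(-5)
= (-48) + (-35) = -83

-83


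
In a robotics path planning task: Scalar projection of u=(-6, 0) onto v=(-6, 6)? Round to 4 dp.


u.v = 36, |v| = sqrt(72) = 8.4853
Scalar projection = u.v / |v| = 36 / sqrt(72) = 4.2426

4.2426


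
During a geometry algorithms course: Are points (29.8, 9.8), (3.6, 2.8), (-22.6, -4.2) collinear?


Cross product: (3.6-29.8)*((-4.2)-9.8) - (2.8-9.8)*((-22.6)-29.8)
= 0

Yes, collinear


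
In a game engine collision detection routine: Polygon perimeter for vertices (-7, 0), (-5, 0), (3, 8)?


Sides: (-7, 0)->(-5, 0): sqrt(4) = 2, (-5, 0)->(3, 8): sqrt(128) = 11.313708, (3, 8)->(-7, 0): sqrt(164) = 12.806248
Sum = 26.119956
Perimeter = 26.12

26.12


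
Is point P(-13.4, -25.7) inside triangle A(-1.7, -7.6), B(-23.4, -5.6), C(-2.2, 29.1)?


Cross products: AB x AP = 416.17, BC x BP = -773.12, CA x CP = -438.44
All same sign? no

No, outside


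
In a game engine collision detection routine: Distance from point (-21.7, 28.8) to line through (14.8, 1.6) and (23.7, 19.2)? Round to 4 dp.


|cross product| = 884.48
|line direction| = sqrt(388.97) = 19.7223
Distance = 884.48/sqrt(388.97) = 44.8466

44.8466


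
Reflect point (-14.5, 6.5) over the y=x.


Reflection over y=x: (x,y) -> (y,x)
(-14.5, 6.5) -> (6.5, -14.5)

(6.5, -14.5)


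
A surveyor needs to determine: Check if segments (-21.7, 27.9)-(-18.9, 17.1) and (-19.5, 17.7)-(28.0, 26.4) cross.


Cross products: d1=503.64, d2=-33.72, d3=-4.8, d4=532.56
d1*d2 < 0 and d3*d4 < 0? yes

Yes, they intersect


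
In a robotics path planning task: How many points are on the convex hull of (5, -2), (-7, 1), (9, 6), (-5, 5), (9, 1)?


Convex hull vertices (CCW): (-7, 1), (5, -2), (9, 1), (9, 6), (-5, 5)
Count = 5

5


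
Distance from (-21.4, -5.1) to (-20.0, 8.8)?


dx=1.4, dy=13.9
d^2 = 1.4^2 + 13.9^2 = 195.17
d = sqrt(195.17) = 13.9703

13.9703


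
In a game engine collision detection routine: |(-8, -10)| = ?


|u| = sqrt((-8)^2 + (-10)^2) = sqrt(164) = 12.8062

12.8062


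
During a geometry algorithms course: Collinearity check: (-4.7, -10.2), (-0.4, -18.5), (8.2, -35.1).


Cross product: ((-0.4)-(-4.7))*((-35.1)-(-10.2)) - ((-18.5)-(-10.2))*(8.2-(-4.7))
= 0

Yes, collinear


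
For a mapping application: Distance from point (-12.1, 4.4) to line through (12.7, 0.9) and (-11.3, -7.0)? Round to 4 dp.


|cross product| = 279.92
|line direction| = sqrt(638.41) = 25.2668
Distance = 279.92/sqrt(638.41) = 11.0786

11.0786


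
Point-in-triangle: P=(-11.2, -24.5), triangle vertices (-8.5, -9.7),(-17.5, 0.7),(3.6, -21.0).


Cross products: AB x AP = 161.28, BC x BP = -395.01, CA x CP = 209.59
All same sign? no

No, outside


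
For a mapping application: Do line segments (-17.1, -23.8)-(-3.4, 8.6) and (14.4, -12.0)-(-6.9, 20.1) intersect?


Cross products: d1=1262.49, d2=132.6, d3=-858.94, d4=270.95
d1*d2 < 0 and d3*d4 < 0? no

No, they don't intersect


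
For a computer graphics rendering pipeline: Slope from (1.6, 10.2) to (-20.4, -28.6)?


slope = (y2-y1)/(x2-x1) = ((-28.6)-10.2)/((-20.4)-1.6) = (-38.8)/(-22) = 1.7636

1.7636


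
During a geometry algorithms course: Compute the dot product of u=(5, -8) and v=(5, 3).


u . v = u_x*v_x + u_y*v_y = 5*5 + (-8)*3
= 25 + (-24) = 1

1


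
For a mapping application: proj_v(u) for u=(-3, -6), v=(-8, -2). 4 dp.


u.v = 36, |v| = sqrt(68) = 8.2462
Scalar projection = u.v / |v| = 36 / sqrt(68) = 4.3656

4.3656


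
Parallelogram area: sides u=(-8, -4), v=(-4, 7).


|u x v| = |(-8)*7 - (-4)*(-4)|
= |(-56) - 16| = 72

72


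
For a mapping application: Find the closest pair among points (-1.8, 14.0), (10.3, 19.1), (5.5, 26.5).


d(P0,P1) = 13.1309, d(P0,P2) = 14.4755, d(P1,P2) = 8.8204
Closest: P1 and P2

Closest pair: (10.3, 19.1) and (5.5, 26.5), distance = 8.8204


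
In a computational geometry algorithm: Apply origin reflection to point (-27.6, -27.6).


Reflection over origin: (x,y) -> (-x,-y)
(-27.6, -27.6) -> (27.6, 27.6)

(27.6, 27.6)


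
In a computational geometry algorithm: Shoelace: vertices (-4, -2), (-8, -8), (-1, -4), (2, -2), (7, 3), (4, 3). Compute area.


Shoelace sum: ((-4)*(-8) - (-8)*(-2)) + ((-8)*(-4) - (-1)*(-8)) + ((-1)*(-2) - 2*(-4)) + (2*3 - 7*(-2)) + (7*3 - 4*3) + (4*(-2) - (-4)*3)
= 83
Area = |83|/2 = 41.5

41.5


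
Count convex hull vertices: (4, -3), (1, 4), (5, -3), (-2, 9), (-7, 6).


Convex hull vertices (CCW): (-7, 6), (4, -3), (5, -3), (1, 4), (-2, 9)
Count = 5

5


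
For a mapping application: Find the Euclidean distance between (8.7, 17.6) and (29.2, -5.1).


dx=20.5, dy=-22.7
d^2 = 20.5^2 + (-22.7)^2 = 935.54
d = sqrt(935.54) = 30.5866

30.5866


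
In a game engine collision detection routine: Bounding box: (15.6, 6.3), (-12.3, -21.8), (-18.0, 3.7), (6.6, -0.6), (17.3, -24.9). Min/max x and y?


x range: [-18, 17.3]
y range: [-24.9, 6.3]
Bounding box: (-18,-24.9) to (17.3,6.3)

(-18,-24.9) to (17.3,6.3)


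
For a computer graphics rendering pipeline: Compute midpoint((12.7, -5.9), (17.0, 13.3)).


M = ((12.7+17)/2, ((-5.9)+13.3)/2)
= (14.85, 3.7)

(14.85, 3.7)


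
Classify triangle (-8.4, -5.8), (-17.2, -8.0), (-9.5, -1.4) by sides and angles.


Side lengths squared: AB^2=82.28, BC^2=102.85, CA^2=20.57
Sorted: [20.57, 82.28, 102.85]
By sides: Scalene, By angles: Right

Scalene, Right


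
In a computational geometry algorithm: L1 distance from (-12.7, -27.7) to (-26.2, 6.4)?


|(-12.7)-(-26.2)| + |(-27.7)-6.4| = 13.5 + 34.1 = 47.6

47.6


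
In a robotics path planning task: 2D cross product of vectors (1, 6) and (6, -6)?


u x v = u_x*v_y - u_y*v_x = 1*(-6) - 6*6
= (-6) - 36 = -42

-42


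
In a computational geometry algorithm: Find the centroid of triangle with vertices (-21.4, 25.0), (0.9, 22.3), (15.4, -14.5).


Centroid = ((x_A+x_B+x_C)/3, (y_A+y_B+y_C)/3)
= (((-21.4)+0.9+15.4)/3, (25+22.3+(-14.5))/3)
= (-1.7, 10.9333)

(-1.7, 10.9333)


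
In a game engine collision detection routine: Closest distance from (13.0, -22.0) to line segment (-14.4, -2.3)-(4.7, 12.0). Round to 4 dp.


Project P onto AB: t = 0.4244 (clamped to [0,1])
Closest point on segment: (-6.2933, 3.7694)
Distance: 32.1915

32.1915


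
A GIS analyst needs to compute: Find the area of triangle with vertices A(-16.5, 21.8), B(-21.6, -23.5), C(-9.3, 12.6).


Area = |x_A(y_B-y_C) + x_B(y_C-y_A) + x_C(y_A-y_B)|/2
= |595.65 + 198.72 + (-421.29)|/2
= 373.08/2 = 186.54

186.54


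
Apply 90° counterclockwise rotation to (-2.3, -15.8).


90° CCW: (x,y) -> (-y, x)
(-2.3,-15.8) -> (15.8, -2.3)

(15.8, -2.3)


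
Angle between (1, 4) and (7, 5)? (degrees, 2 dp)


u.v = 27, |u| = sqrt(17) = 4.1231, |v| = sqrt(74) = 8.6023
cos(theta) = u.v/(|u||v|) = 27/sqrt(1258) = 0.761243
theta = acos(0.761243) = 40.43 degrees

40.43 degrees


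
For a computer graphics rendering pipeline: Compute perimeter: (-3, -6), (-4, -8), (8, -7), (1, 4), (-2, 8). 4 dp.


Sides: (-3, -6)->(-4, -8): sqrt(5) = 2.236068, (-4, -8)->(8, -7): sqrt(145) = 12.041595, (8, -7)->(1, 4): sqrt(170) = 13.038405, (1, 4)->(-2, 8): sqrt(25) = 5, (-2, 8)->(-3, -6): sqrt(197) = 14.035669
Sum = 46.351737
Perimeter = 46.3517

46.3517


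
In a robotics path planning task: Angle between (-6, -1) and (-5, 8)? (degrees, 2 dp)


u.v = 22, |u| = sqrt(37) = 6.0828, |v| = sqrt(89) = 9.434
cos(theta) = u.v/(|u||v|) = 22/sqrt(3293) = 0.383378
theta = acos(0.383378) = 67.46 degrees

67.46 degrees


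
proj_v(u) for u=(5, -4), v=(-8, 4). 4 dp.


u.v = -56, |v| = sqrt(80) = 8.9443
Scalar projection = u.v / |v| = -56 / sqrt(80) = -6.261

-6.261


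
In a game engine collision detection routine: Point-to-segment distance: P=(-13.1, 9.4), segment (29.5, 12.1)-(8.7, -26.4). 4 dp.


Project P onto AB: t = 0.517 (clamped to [0,1])
Closest point on segment: (18.7461, -7.8051)
Distance: 36.1965

36.1965


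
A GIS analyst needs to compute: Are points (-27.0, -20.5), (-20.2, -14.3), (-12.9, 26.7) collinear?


Cross product: ((-20.2)-(-27))*(26.7-(-20.5)) - ((-14.3)-(-20.5))*((-12.9)-(-27))
= 233.54

No, not collinear


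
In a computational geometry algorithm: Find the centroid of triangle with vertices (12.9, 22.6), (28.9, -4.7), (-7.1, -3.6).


Centroid = ((x_A+x_B+x_C)/3, (y_A+y_B+y_C)/3)
= ((12.9+28.9+(-7.1))/3, (22.6+(-4.7)+(-3.6))/3)
= (11.5667, 4.7667)

(11.5667, 4.7667)


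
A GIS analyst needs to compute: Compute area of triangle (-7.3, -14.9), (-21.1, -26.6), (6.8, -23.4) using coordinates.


Area = |x_A(y_B-y_C) + x_B(y_C-y_A) + x_C(y_A-y_B)|/2
= |23.36 + 179.35 + 79.56|/2
= 282.27/2 = 141.135

141.135


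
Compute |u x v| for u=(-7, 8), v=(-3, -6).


|u x v| = |(-7)*(-6) - 8*(-3)|
= |42 - (-24)| = 66

66


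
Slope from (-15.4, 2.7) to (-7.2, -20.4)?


slope = (y2-y1)/(x2-x1) = ((-20.4)-2.7)/((-7.2)-(-15.4)) = (-23.1)/8.2 = -2.8171

-2.8171


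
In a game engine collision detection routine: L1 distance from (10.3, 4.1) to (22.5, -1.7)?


|10.3-22.5| + |4.1-(-1.7)| = 12.2 + 5.8 = 18

18


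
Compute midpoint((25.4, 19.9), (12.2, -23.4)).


M = ((25.4+12.2)/2, (19.9+(-23.4))/2)
= (18.8, -1.75)

(18.8, -1.75)


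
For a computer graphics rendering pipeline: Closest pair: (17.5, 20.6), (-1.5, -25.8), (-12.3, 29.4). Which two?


d(P0,P1) = 50.1394, d(P0,P2) = 31.0722, d(P1,P2) = 56.2466
Closest: P0 and P2

Closest pair: (17.5, 20.6) and (-12.3, 29.4), distance = 31.0722


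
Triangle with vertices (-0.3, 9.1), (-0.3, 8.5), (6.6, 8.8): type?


Side lengths squared: AB^2=0.36, BC^2=47.7, CA^2=47.7
Sorted: [0.36, 47.7, 47.7]
By sides: Isosceles, By angles: Acute

Isosceles, Acute


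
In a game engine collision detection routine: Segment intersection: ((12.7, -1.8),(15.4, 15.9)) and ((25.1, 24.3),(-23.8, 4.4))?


Cross products: d1=1029.53, d2=217.73, d3=-149.01, d4=662.79
d1*d2 < 0 and d3*d4 < 0? no

No, they don't intersect


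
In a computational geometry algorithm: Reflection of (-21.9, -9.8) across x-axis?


Reflection over x-axis: (x,y) -> (x,-y)
(-21.9, -9.8) -> (-21.9, 9.8)

(-21.9, 9.8)


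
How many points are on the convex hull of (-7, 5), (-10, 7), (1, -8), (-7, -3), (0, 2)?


Convex hull vertices (CCW): (-10, 7), (-7, -3), (1, -8), (0, 2)
Count = 4

4


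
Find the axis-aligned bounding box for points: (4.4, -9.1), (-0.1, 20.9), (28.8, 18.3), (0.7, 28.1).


x range: [-0.1, 28.8]
y range: [-9.1, 28.1]
Bounding box: (-0.1,-9.1) to (28.8,28.1)

(-0.1,-9.1) to (28.8,28.1)


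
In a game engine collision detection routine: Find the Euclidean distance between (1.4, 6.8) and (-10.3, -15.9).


dx=-11.7, dy=-22.7
d^2 = (-11.7)^2 + (-22.7)^2 = 652.18
d = sqrt(652.18) = 25.5378

25.5378


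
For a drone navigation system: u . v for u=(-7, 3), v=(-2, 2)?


u . v = u_x*v_x + u_y*v_y = (-7)*(-2) + 3*2
= 14 + 6 = 20

20


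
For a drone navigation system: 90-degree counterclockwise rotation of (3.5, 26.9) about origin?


90° CCW: (x,y) -> (-y, x)
(3.5,26.9) -> (-26.9, 3.5)

(-26.9, 3.5)


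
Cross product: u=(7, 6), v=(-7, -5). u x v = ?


u x v = u_x*v_y - u_y*v_x = 7*(-5) - 6*(-7)
= (-35) - (-42) = 7

7


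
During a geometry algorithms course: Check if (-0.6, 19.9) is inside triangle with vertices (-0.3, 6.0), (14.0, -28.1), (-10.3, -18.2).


Cross products: AB x AP = 188.54, BC x BP = -1021.86, CA x CP = 146.26
All same sign? no

No, outside


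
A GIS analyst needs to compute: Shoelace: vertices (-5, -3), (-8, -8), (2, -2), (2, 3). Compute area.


Shoelace sum: ((-5)*(-8) - (-8)*(-3)) + ((-8)*(-2) - 2*(-8)) + (2*3 - 2*(-2)) + (2*(-3) - (-5)*3)
= 67
Area = |67|/2 = 33.5

33.5


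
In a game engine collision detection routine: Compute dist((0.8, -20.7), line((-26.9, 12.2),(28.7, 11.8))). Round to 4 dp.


|cross product| = 1818.16
|line direction| = sqrt(3091.52) = 55.6014
Distance = 1818.16/sqrt(3091.52) = 32.6999

32.6999


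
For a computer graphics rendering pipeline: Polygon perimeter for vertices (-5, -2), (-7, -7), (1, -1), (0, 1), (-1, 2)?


Sides: (-5, -2)->(-7, -7): sqrt(29) = 5.385165, (-7, -7)->(1, -1): sqrt(100) = 10, (1, -1)->(0, 1): sqrt(5) = 2.236068, (0, 1)->(-1, 2): sqrt(2) = 1.414214, (-1, 2)->(-5, -2): sqrt(32) = 5.656854
Sum = 24.692301
Perimeter = 24.6923

24.6923


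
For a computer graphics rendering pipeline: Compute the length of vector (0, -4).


|u| = sqrt(0^2 + (-4)^2) = sqrt(16) = 4

4


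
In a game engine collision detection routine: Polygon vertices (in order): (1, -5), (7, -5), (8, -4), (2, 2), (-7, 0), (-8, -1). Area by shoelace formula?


Shoelace sum: (1*(-5) - 7*(-5)) + (7*(-4) - 8*(-5)) + (8*2 - 2*(-4)) + (2*0 - (-7)*2) + ((-7)*(-1) - (-8)*0) + ((-8)*(-5) - 1*(-1))
= 128
Area = |128|/2 = 64

64


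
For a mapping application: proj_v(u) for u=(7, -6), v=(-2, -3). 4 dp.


u.v = 4, |v| = sqrt(13) = 3.6056
Scalar projection = u.v / |v| = 4 / sqrt(13) = 1.1094

1.1094


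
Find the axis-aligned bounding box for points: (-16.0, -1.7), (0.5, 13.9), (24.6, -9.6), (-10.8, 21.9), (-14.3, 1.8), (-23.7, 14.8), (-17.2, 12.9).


x range: [-23.7, 24.6]
y range: [-9.6, 21.9]
Bounding box: (-23.7,-9.6) to (24.6,21.9)

(-23.7,-9.6) to (24.6,21.9)


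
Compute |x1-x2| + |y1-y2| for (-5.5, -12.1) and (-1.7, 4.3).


|(-5.5)-(-1.7)| + |(-12.1)-4.3| = 3.8 + 16.4 = 20.2

20.2


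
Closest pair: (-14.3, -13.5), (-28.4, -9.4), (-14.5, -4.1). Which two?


d(P0,P1) = 14.684, d(P0,P2) = 9.4021, d(P1,P2) = 14.8762
Closest: P0 and P2

Closest pair: (-14.3, -13.5) and (-14.5, -4.1), distance = 9.4021


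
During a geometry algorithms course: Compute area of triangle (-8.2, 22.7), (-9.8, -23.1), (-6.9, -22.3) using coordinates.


Area = |x_A(y_B-y_C) + x_B(y_C-y_A) + x_C(y_A-y_B)|/2
= |6.56 + 441 + (-316.02)|/2
= 131.54/2 = 65.77

65.77


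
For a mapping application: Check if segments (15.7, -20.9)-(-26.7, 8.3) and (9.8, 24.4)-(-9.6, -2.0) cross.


Cross products: d1=1034.58, d2=-651.26, d3=-1748.44, d4=-62.6
d1*d2 < 0 and d3*d4 < 0? no

No, they don't intersect


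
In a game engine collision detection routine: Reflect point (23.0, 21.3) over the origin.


Reflection over origin: (x,y) -> (-x,-y)
(23, 21.3) -> (-23, -21.3)

(-23, -21.3)


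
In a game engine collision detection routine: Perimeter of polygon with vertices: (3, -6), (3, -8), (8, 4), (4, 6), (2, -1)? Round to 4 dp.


Sides: (3, -6)->(3, -8): sqrt(4) = 2, (3, -8)->(8, 4): sqrt(169) = 13, (8, 4)->(4, 6): sqrt(20) = 4.472136, (4, 6)->(2, -1): sqrt(53) = 7.28011, (2, -1)->(3, -6): sqrt(26) = 5.09902
Sum = 31.851266
Perimeter = 31.8513

31.8513


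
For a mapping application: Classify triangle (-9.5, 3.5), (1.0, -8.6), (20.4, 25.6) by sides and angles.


Side lengths squared: AB^2=256.66, BC^2=1546, CA^2=1382.42
Sorted: [256.66, 1382.42, 1546]
By sides: Scalene, By angles: Acute

Scalene, Acute


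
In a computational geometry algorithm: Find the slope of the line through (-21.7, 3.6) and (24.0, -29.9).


slope = (y2-y1)/(x2-x1) = ((-29.9)-3.6)/(24-(-21.7)) = (-33.5)/45.7 = -0.733

-0.733


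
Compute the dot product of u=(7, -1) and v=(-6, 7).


u . v = u_x*v_x + u_y*v_y = 7*(-6) + (-1)*7
= (-42) + (-7) = -49

-49


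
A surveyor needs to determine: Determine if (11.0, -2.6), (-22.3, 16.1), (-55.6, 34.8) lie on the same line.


Cross product: ((-22.3)-11)*(34.8-(-2.6)) - (16.1-(-2.6))*((-55.6)-11)
= 0

Yes, collinear


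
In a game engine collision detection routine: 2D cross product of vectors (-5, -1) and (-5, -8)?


u x v = u_x*v_y - u_y*v_x = (-5)*(-8) - (-1)*(-5)
= 40 - 5 = 35

35


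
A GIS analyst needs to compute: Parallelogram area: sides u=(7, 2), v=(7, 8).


|u x v| = |7*8 - 2*7|
= |56 - 14| = 42

42


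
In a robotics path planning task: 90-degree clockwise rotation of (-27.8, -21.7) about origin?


90° CW: (x,y) -> (y, -x)
(-27.8,-21.7) -> (-21.7, 27.8)

(-21.7, 27.8)


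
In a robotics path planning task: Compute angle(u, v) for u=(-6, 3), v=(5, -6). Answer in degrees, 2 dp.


u.v = -48, |u| = sqrt(45) = 6.7082, |v| = sqrt(61) = 7.8102
cos(theta) = u.v/(|u||v|) = -48/sqrt(2745) = -0.916157
theta = acos(-0.916157) = 156.37 degrees

156.37 degrees


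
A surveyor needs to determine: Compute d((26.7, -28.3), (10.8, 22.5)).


dx=-15.9, dy=50.8
d^2 = (-15.9)^2 + 50.8^2 = 2833.45
d = sqrt(2833.45) = 53.2302

53.2302


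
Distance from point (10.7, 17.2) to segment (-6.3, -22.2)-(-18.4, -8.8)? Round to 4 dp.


Project P onto AB: t = 0.9886 (clamped to [0,1])
Closest point on segment: (-18.2623, -8.9525)
Distance: 39.0227

39.0227


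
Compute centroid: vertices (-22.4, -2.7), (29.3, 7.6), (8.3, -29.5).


Centroid = ((x_A+x_B+x_C)/3, (y_A+y_B+y_C)/3)
= (((-22.4)+29.3+8.3)/3, ((-2.7)+7.6+(-29.5))/3)
= (5.0667, -8.2)

(5.0667, -8.2)


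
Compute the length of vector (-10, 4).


|u| = sqrt((-10)^2 + 4^2) = sqrt(116) = 10.7703

10.7703


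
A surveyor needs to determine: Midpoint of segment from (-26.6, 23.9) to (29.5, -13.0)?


M = (((-26.6)+29.5)/2, (23.9+(-13))/2)
= (1.45, 5.45)

(1.45, 5.45)


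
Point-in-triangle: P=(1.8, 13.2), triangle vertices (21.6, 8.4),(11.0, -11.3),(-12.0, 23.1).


Cross products: AB x AP = -440.94, BC x BP = -247.02, CA x CP = -129.78
All same sign? yes

Yes, inside


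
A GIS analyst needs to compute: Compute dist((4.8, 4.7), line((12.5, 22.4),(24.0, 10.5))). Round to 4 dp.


|cross product| = 295.18
|line direction| = sqrt(273.86) = 16.5487
Distance = 295.18/sqrt(273.86) = 17.837

17.837


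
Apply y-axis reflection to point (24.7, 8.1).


Reflection over y-axis: (x,y) -> (-x,y)
(24.7, 8.1) -> (-24.7, 8.1)

(-24.7, 8.1)


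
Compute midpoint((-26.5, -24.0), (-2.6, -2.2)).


M = (((-26.5)+(-2.6))/2, ((-24)+(-2.2))/2)
= (-14.55, -13.1)

(-14.55, -13.1)


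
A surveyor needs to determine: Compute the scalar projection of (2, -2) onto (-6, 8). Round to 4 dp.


u.v = -28, |v| = sqrt(100) = 10
Scalar projection = u.v / |v| = -28 / sqrt(100) = -2.8

-2.8


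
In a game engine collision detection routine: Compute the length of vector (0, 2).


|u| = sqrt(0^2 + 2^2) = sqrt(4) = 2

2


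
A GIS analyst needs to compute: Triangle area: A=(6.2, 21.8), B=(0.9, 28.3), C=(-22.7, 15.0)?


Area = |x_A(y_B-y_C) + x_B(y_C-y_A) + x_C(y_A-y_B)|/2
= |82.46 + (-6.12) + 147.55|/2
= 223.89/2 = 111.945

111.945


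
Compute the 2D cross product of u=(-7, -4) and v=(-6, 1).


u x v = u_x*v_y - u_y*v_x = (-7)*1 - (-4)*(-6)
= (-7) - 24 = -31

-31


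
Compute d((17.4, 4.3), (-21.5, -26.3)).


dx=-38.9, dy=-30.6
d^2 = (-38.9)^2 + (-30.6)^2 = 2449.57
d = sqrt(2449.57) = 49.4931

49.4931


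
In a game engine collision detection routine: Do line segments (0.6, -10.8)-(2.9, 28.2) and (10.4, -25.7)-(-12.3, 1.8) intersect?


Cross products: d1=-68.73, d2=-1017.28, d3=-416.47, d4=532.08
d1*d2 < 0 and d3*d4 < 0? no

No, they don't intersect


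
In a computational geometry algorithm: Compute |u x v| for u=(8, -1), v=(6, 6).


|u x v| = |8*6 - (-1)*6|
= |48 - (-6)| = 54

54


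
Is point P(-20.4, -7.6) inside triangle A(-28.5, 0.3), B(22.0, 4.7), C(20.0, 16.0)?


Cross products: AB x AP = -434.59, BC x BP = 503.72, CA x CP = 510.32
All same sign? no

No, outside


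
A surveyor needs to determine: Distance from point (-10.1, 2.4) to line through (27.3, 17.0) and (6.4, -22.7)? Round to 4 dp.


|cross product| = 1179.64
|line direction| = sqrt(2012.9) = 44.8654
Distance = 1179.64/sqrt(2012.9) = 26.2929

26.2929


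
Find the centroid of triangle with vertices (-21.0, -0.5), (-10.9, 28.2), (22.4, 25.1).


Centroid = ((x_A+x_B+x_C)/3, (y_A+y_B+y_C)/3)
= (((-21)+(-10.9)+22.4)/3, ((-0.5)+28.2+25.1)/3)
= (-3.1667, 17.6)

(-3.1667, 17.6)


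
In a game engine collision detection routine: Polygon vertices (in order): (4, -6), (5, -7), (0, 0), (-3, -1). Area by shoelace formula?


Shoelace sum: (4*(-7) - 5*(-6)) + (5*0 - 0*(-7)) + (0*(-1) - (-3)*0) + ((-3)*(-6) - 4*(-1))
= 24
Area = |24|/2 = 12

12


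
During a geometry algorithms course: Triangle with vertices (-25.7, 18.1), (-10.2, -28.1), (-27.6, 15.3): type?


Side lengths squared: AB^2=2374.69, BC^2=2186.32, CA^2=11.45
Sorted: [11.45, 2186.32, 2374.69]
By sides: Scalene, By angles: Obtuse

Scalene, Obtuse


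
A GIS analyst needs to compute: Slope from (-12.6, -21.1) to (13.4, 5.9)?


slope = (y2-y1)/(x2-x1) = (5.9-(-21.1))/(13.4-(-12.6)) = 27/26 = 1.0385

1.0385


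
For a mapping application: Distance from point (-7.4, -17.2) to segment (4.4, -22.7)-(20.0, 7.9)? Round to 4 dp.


Project P onto AB: t = 0 (clamped to [0,1])
Closest point on segment: (4.4, -22.7)
Distance: 13.0188

13.0188


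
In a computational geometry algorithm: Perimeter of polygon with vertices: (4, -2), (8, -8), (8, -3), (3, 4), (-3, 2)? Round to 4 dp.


Sides: (4, -2)->(8, -8): sqrt(52) = 7.211103, (8, -8)->(8, -3): sqrt(25) = 5, (8, -3)->(3, 4): sqrt(74) = 8.602325, (3, 4)->(-3, 2): sqrt(40) = 6.324555, (-3, 2)->(4, -2): sqrt(65) = 8.062258
Sum = 35.200241
Perimeter = 35.2002

35.2002


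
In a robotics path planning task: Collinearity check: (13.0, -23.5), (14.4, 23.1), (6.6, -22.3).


Cross product: (14.4-13)*((-22.3)-(-23.5)) - (23.1-(-23.5))*(6.6-13)
= 299.92

No, not collinear


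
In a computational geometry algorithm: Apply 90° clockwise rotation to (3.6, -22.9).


90° CW: (x,y) -> (y, -x)
(3.6,-22.9) -> (-22.9, -3.6)

(-22.9, -3.6)


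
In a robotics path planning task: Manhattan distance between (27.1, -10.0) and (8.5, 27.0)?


|27.1-8.5| + |(-10)-27| = 18.6 + 37 = 55.6

55.6


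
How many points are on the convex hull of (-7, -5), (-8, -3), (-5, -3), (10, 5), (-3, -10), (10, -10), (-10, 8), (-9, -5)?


Convex hull vertices (CCW): (-10, 8), (-9, -5), (-3, -10), (10, -10), (10, 5)
Count = 5

5


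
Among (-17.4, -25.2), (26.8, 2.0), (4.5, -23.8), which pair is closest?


d(P0,P1) = 51.8987, d(P0,P2) = 21.9447, d(P1,P2) = 34.1018
Closest: P0 and P2

Closest pair: (-17.4, -25.2) and (4.5, -23.8), distance = 21.9447


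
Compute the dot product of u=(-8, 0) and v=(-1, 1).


u . v = u_x*v_x + u_y*v_y = (-8)*(-1) + 0*1
= 8 + 0 = 8

8


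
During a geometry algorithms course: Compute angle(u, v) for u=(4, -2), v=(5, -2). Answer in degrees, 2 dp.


u.v = 24, |u| = sqrt(20) = 4.4721, |v| = sqrt(29) = 5.3852
cos(theta) = u.v/(|u||v|) = 24/sqrt(580) = 0.996546
theta = acos(0.996546) = 4.76 degrees

4.76 degrees


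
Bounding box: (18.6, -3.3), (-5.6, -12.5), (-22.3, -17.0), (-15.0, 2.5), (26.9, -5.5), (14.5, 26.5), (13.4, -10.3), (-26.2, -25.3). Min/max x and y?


x range: [-26.2, 26.9]
y range: [-25.3, 26.5]
Bounding box: (-26.2,-25.3) to (26.9,26.5)

(-26.2,-25.3) to (26.9,26.5)


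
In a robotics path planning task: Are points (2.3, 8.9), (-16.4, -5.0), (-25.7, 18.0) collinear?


Cross product: ((-16.4)-2.3)*(18-8.9) - ((-5)-8.9)*((-25.7)-2.3)
= -559.37

No, not collinear


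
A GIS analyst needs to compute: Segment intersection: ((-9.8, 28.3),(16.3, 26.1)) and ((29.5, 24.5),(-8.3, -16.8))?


Cross products: d1=-1766.73, d2=-605.64, d3=-12.72, d4=-1173.81
d1*d2 < 0 and d3*d4 < 0? no

No, they don't intersect


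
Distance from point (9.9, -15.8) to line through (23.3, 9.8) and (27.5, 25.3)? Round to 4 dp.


|cross product| = 100.18
|line direction| = sqrt(257.89) = 16.059
Distance = 100.18/sqrt(257.89) = 6.2383

6.2383


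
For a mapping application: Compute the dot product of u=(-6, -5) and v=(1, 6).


u . v = u_x*v_x + u_y*v_y = (-6)*1 + (-5)*6
= (-6) + (-30) = -36

-36


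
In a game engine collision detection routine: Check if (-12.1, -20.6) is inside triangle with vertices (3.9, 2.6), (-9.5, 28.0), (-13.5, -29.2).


Cross products: AB x AP = 717.28, BC x BP = 45.68, CA x CP = 105.12
All same sign? yes

Yes, inside


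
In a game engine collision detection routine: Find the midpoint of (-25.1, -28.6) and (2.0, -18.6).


M = (((-25.1)+2)/2, ((-28.6)+(-18.6))/2)
= (-11.55, -23.6)

(-11.55, -23.6)


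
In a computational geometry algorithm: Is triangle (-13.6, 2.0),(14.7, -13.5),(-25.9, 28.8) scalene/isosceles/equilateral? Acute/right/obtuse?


Side lengths squared: AB^2=1041.14, BC^2=3437.65, CA^2=869.53
Sorted: [869.53, 1041.14, 3437.65]
By sides: Scalene, By angles: Obtuse

Scalene, Obtuse


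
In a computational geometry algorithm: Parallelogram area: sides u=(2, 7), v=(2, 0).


|u x v| = |2*0 - 7*2|
= |0 - 14| = 14

14


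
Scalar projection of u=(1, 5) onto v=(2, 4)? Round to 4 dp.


u.v = 22, |v| = sqrt(20) = 4.4721
Scalar projection = u.v / |v| = 22 / sqrt(20) = 4.9193

4.9193


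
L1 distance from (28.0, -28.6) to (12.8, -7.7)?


|28-12.8| + |(-28.6)-(-7.7)| = 15.2 + 20.9 = 36.1

36.1


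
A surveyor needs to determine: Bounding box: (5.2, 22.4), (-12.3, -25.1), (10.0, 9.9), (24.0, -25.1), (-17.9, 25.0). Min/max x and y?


x range: [-17.9, 24]
y range: [-25.1, 25]
Bounding box: (-17.9,-25.1) to (24,25)

(-17.9,-25.1) to (24,25)


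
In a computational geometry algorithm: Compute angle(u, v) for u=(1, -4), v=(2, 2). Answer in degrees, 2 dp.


u.v = -6, |u| = sqrt(17) = 4.1231, |v| = sqrt(8) = 2.8284
cos(theta) = u.v/(|u||v|) = -6/sqrt(136) = -0.514496
theta = acos(-0.514496) = 120.96 degrees

120.96 degrees


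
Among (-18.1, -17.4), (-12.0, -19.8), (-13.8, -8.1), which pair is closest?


d(P0,P1) = 6.5552, d(P0,P2) = 10.246, d(P1,P2) = 11.8377
Closest: P0 and P1

Closest pair: (-18.1, -17.4) and (-12.0, -19.8), distance = 6.5552


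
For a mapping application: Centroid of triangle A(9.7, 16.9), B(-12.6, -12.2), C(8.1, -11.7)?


Centroid = ((x_A+x_B+x_C)/3, (y_A+y_B+y_C)/3)
= ((9.7+(-12.6)+8.1)/3, (16.9+(-12.2)+(-11.7))/3)
= (1.7333, -2.3333)

(1.7333, -2.3333)


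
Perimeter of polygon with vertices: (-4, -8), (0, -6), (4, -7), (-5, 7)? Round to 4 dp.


Sides: (-4, -8)->(0, -6): sqrt(20) = 4.472136, (0, -6)->(4, -7): sqrt(17) = 4.123106, (4, -7)->(-5, 7): sqrt(277) = 16.643317, (-5, 7)->(-4, -8): sqrt(226) = 15.033296
Sum = 40.271855
Perimeter = 40.2719

40.2719


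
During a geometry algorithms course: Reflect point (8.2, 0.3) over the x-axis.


Reflection over x-axis: (x,y) -> (x,-y)
(8.2, 0.3) -> (8.2, -0.3)

(8.2, -0.3)


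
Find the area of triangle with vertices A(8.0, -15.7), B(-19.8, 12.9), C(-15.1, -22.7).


Area = |x_A(y_B-y_C) + x_B(y_C-y_A) + x_C(y_A-y_B)|/2
= |284.8 + 138.6 + 431.86|/2
= 855.26/2 = 427.63

427.63


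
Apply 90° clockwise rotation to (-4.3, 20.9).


90° CW: (x,y) -> (y, -x)
(-4.3,20.9) -> (20.9, 4.3)

(20.9, 4.3)


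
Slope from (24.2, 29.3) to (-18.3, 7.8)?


slope = (y2-y1)/(x2-x1) = (7.8-29.3)/((-18.3)-24.2) = (-21.5)/(-42.5) = 0.5059

0.5059


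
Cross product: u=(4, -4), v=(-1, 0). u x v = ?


u x v = u_x*v_y - u_y*v_x = 4*0 - (-4)*(-1)
= 0 - 4 = -4

-4


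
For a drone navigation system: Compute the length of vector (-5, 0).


|u| = sqrt((-5)^2 + 0^2) = sqrt(25) = 5

5


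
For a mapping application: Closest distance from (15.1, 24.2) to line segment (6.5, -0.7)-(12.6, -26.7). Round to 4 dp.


Project P onto AB: t = 0 (clamped to [0,1])
Closest point on segment: (6.5, -0.7)
Distance: 26.3433

26.3433


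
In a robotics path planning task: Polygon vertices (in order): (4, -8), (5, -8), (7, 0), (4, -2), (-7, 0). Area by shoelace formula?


Shoelace sum: (4*(-8) - 5*(-8)) + (5*0 - 7*(-8)) + (7*(-2) - 4*0) + (4*0 - (-7)*(-2)) + ((-7)*(-8) - 4*0)
= 92
Area = |92|/2 = 46

46


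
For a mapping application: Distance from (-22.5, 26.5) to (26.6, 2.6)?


dx=49.1, dy=-23.9
d^2 = 49.1^2 + (-23.9)^2 = 2982.02
d = sqrt(2982.02) = 54.6079

54.6079


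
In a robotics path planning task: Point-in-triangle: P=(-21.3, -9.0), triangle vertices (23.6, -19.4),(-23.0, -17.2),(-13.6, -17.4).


Cross products: AB x AP = -385.86, BC x BP = 77.42, CA x CP = 297.08
All same sign? no

No, outside


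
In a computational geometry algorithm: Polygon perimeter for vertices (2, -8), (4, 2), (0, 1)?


Sides: (2, -8)->(4, 2): sqrt(104) = 10.198039, (4, 2)->(0, 1): sqrt(17) = 4.123106, (0, 1)->(2, -8): sqrt(85) = 9.219544
Sum = 23.540689
Perimeter = 23.5407

23.5407


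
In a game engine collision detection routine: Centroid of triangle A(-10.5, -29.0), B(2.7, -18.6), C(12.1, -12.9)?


Centroid = ((x_A+x_B+x_C)/3, (y_A+y_B+y_C)/3)
= (((-10.5)+2.7+12.1)/3, ((-29)+(-18.6)+(-12.9))/3)
= (1.4333, -20.1667)

(1.4333, -20.1667)


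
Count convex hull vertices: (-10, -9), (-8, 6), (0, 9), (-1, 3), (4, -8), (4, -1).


Convex hull vertices (CCW): (-10, -9), (4, -8), (4, -1), (0, 9), (-8, 6)
Count = 5

5


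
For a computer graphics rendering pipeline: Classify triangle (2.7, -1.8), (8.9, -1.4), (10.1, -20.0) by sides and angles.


Side lengths squared: AB^2=38.6, BC^2=347.4, CA^2=386
Sorted: [38.6, 347.4, 386]
By sides: Scalene, By angles: Right

Scalene, Right


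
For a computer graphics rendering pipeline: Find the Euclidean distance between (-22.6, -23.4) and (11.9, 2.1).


dx=34.5, dy=25.5
d^2 = 34.5^2 + 25.5^2 = 1840.5
d = sqrt(1840.5) = 42.901

42.901


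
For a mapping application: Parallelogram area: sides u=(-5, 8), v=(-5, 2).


|u x v| = |(-5)*2 - 8*(-5)|
= |(-10) - (-40)| = 30

30


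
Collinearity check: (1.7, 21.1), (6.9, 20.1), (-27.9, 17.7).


Cross product: (6.9-1.7)*(17.7-21.1) - (20.1-21.1)*((-27.9)-1.7)
= -47.28

No, not collinear


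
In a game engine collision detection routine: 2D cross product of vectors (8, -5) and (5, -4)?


u x v = u_x*v_y - u_y*v_x = 8*(-4) - (-5)*5
= (-32) - (-25) = -7

-7


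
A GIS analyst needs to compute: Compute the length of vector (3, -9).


|u| = sqrt(3^2 + (-9)^2) = sqrt(90) = 9.4868

9.4868


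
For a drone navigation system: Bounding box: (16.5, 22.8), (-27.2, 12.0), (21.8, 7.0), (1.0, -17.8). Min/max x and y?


x range: [-27.2, 21.8]
y range: [-17.8, 22.8]
Bounding box: (-27.2,-17.8) to (21.8,22.8)

(-27.2,-17.8) to (21.8,22.8)


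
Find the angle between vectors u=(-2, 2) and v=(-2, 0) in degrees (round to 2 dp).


u.v = 4, |u| = sqrt(8) = 2.8284, |v| = sqrt(4) = 2
cos(theta) = u.v/(|u||v|) = 4/sqrt(32) = 0.707107
theta = acos(0.707107) = 45 degrees

45 degrees
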